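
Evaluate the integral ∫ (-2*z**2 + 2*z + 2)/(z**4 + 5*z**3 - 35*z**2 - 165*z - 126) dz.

-58*log(z - 6)/819 + log(z + 1)/42 - 11*log(z + 3)/36 + 55*log(z + 7)/156 + C

Factor the denominator: (z - 6)*(z + 1)*(z + 3)*(z + 7).
Partial-fraction decomposition: 55/(156*(z + 7)) - 11/(36*(z + 3)) + 1/(42*(z + 1)) - 58/(819*(z - 6)).
Integrate each term: A/(z−a) contributes A·log|z−a|.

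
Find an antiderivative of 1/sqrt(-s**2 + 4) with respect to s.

Substitute s = 2·sin(θ), so ds = 2·cos(θ) dθ and the radical becomes sqrt(-s**2 + 4) = 2·cos(θ) by the Pythagorean identity.
Integrate the resulting trig expression in θ, then back-substitute θ = asin(s/2), sin(θ) = s/2, cos(θ) = sqrt(-s**2 + 4)/2 (absorbing any constant into C).

asin(s/2) + C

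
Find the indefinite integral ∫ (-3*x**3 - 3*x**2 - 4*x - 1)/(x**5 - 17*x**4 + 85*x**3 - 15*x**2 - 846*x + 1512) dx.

Factor the denominator: (x - 7)*(x - 6)*(x - 4)*(x - 3)*(x + 3).
Partial-fraction decomposition: 13/(756*(x + 3)) + 121/(72*(x - 3)) - 257/(42*(x - 4)) + 781/(54*(x - 6)) - 241/(24*(x - 7)).
Integrate each term: A/(x−a) contributes A·log|x−a|.

-241*log(x - 7)/24 + 781*log(x - 6)/54 - 257*log(x - 4)/42 + 121*log(x - 3)/72 + 13*log(x + 3)/756 + C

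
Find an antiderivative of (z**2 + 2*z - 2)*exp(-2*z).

(-2*z**2 - 6*z + 1)*exp(-2*z)/4 + C

Use integration by parts with u = z**2 + 2*z - 2, dv = exp(-2*z) dz, so v = -exp(-2*z)/2.
Apply parts 2 times (tabular method): alternate signs, differentiate u down to 0, integrate dv up.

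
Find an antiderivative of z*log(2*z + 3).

z**2*log(2*z + 3)/2 - z**2/4 + 3*z/4 - 9*log(2*z + 3)/8 + C

Use integration by parts with u = log(2*z + 3), dv = z dz.
Then du = 2/(2*z + 3) dz and v = z**2/2.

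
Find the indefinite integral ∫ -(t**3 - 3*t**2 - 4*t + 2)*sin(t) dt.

t**3*cos(t) - 3*t**2*sin(t) - 3*t**2*cos(t) + 6*t*sin(t) - 10*t*cos(t) + 10*sin(t) + 8*cos(t) + C

Use integration by parts with u = t**3 - 3*t**2 - 4*t + 2, dv = -sin(t) dt, so v = cos(t).
Apply parts 3 times (tabular method): alternate signs, differentiate u down to 0, integrate dv up.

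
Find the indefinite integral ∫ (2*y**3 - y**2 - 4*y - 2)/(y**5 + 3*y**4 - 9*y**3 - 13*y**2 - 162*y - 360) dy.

Factor the denominator: (y - 4)*(y + 2)*(y + 5)*(y**2 + 9).
Partial-fraction decomposition: (1663*y + 4877)/(11050*(y**2 + 9)) - 257/(918*(y + 5)) + 7/(117*(y + 2)) + 47/(675*(y - 4)).
Integrate each term; A/(y−a) gives A·log|y−a|; the (By+D)/(y²+p²) term gives a log and an atan.

47*log(y - 4)/675 + 7*log(y + 2)/117 - 257*log(y + 5)/918 + 1663*log(y**2 + 9)/22100 + 4877*atan(y/3)/33150 + C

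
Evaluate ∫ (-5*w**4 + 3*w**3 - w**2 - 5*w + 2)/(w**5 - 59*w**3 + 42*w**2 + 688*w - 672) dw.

-1474*log(w - 6)/325 + 17*log(w - 4)/8 - log(w - 1)/100 + 733*log(w + 4)/600 - 593*log(w + 7)/156 + C

Factor the denominator: (w - 6)*(w - 4)*(w - 1)*(w + 4)*(w + 7).
Partial-fraction decomposition: -593/(156*(w + 7)) + 733/(600*(w + 4)) - 1/(100*(w - 1)) + 17/(8*(w - 4)) - 1474/(325*(w - 6)).
Integrate each term: A/(w−a) contributes A·log|w−a|.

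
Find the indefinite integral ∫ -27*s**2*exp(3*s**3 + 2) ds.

Let u = 3*s**3 + 2, so du = (9*s**2) ds.
Rewriting, the integral becomes -3·∫ e^u du = -3·e^u.
Substituting back, u = 3*s**3 + 2.

-3*exp(3*s**3 + 2) + C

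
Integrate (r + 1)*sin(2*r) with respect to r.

-r*cos(2*r)/2 + sin(2*r)/4 - cos(2*r)/2 + C

Use integration by parts with u = r + 1, dv = sin(2*r) dr, so v = -cos(2*r)/2.
Apply parts 1 times (tabular method): alternate signs, differentiate u down to 0, integrate dv up.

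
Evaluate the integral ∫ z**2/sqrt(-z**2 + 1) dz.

-z*sqrt(-z**2 + 1)/2 + asin(z)/2 + C

Substitute z = sin(θ), so dz = cos(θ) dθ and the radical becomes sqrt(-z**2 + 1) = cos(θ) by the Pythagorean identity.
Integrate the resulting trig expression in θ, then back-substitute θ = asin(z), sin(θ) = z, cos(θ) = sqrt(-z**2 + 1) (absorbing any constant into C).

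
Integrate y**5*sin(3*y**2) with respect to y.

Let u = y², du = 2y dy; rewrite as (1/2)∫ u^2·sin(3u) du.
Now integrate by parts 2 times.

-y**4*cos(3*y**2)/6 + y**2*sin(3*y**2)/9 + cos(3*y**2)/27 + C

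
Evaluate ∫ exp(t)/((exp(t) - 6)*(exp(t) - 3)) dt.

log(exp(t) - 6)/3 - log(exp(t) - 3)/3 + C

Let u = e^t, du = e^t dt.
The integral becomes ∫ du/((u-3)(u-6)); decompose into partial fractions.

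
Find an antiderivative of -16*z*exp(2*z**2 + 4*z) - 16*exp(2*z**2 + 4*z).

-4*exp(2*z**2 + 4*z) + C

Let u = 2*z**2 + 4*z, so du = (4*z + 4) dz.
Rewriting, the integral becomes -4·∫ e^u du = -4·e^u.
Substituting back, u = 2*z**2 + 4*z.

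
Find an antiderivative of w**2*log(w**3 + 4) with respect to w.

w**3*log(w**3 + 4)/3 - w**3/3 + 4*log(w**3 + 4)/3 + C

Let u = w**3 + 4, so du = (3*w**2) dw.
The integral becomes (1/3)·∫ log(u) du; integrate by parts with u′=log(u), dv′=du.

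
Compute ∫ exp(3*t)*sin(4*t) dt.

3*exp(3*t)*sin(4*t)/25 - 4*exp(3*t)*cos(4*t)/25 + C

Let I denote the integral. Integrate by parts with u = sin(4*t), dv = exp(3*t) dt, so v = exp(3*t)/3: I = exp(3*t)*sin(4*t)/3 − (4/3)·∫ exp(3*t)*cos(4*t) dt.
Apply parts again with u = cos(4*t), dv = exp(3*t) dt: ∫ exp(3*t)*cos(4*t) dt = exp(3*t)*cos(4*t)/3 + (4/3)·I. Substituting back brings back I: I = exp(3*t)*sin(4*t)/3 - 4*exp(3*t)*cos(4*t)/9 − (16/9)·I.
Solving for I: (1 + 16/9)·I equals the remaining terms, so I = (9/25)·(exp(3*t)*sin(4*t)/3 - 4*exp(3*t)*cos(4*t)/9).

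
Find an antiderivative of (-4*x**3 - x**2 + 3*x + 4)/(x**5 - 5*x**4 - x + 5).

Factor the denominator: (x - 5)*(x - 1)*(x + 1)*(x**2 + 1).
Partial-fraction decomposition: (20*x + 9)/(26*(x**2 + 1)) + 1/(6*(x + 1)) - 1/(8*(x - 1)) - 253/(312*(x - 5)).
Integrate each term; A/(x−a) gives A·log|x−a|; the (Bx+D)/(x²+p²) term gives a log and an atan.

-253*log(x - 5)/312 - log(x - 1)/8 + log(x + 1)/6 + 5*log(x**2 + 1)/13 + 9*atan(x)/26 + C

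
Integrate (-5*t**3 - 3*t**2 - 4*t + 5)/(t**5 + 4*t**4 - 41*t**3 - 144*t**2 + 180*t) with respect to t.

log(t)/36 - 1207*log(t - 6)/3960 + log(t - 1)/30 - 115*log(t + 5)/66 + 143*log(t + 6)/72 + C

Factor the denominator: t*(t - 6)*(t - 1)*(t + 5)*(t + 6).
Partial-fraction decomposition: 143/(72*(t + 6)) - 115/(66*(t + 5)) + 1/(30*(t - 1)) - 1207/(3960*(t - 6)) + 1/(36*t).
Integrate each term: A/(t−a) contributes A·log|t−a|.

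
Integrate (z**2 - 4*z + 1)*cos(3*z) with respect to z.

z**2*sin(3*z)/3 - 4*z*sin(3*z)/3 + 2*z*cos(3*z)/9 + 7*sin(3*z)/27 - 4*cos(3*z)/9 + C

Use integration by parts with u = z**2 - 4*z + 1, dv = cos(3*z) dz, so v = sin(3*z)/3.
Apply parts 2 times (tabular method): alternate signs, differentiate u down to 0, integrate dv up.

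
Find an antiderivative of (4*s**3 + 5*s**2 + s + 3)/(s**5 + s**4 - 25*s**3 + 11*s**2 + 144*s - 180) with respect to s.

Factor the denominator: (s - 3)*(s - 2)**2*(s + 3)*(s + 5).
Partial-fraction decomposition: -377/(784*(s + 5)) + 21/(100*(s + 3)) - 3726/(1225*(s - 2)) - 57/(35*(s - 2)**2) + 53/(16*(s - 3)).
Integrate each term; A/(s−a) gives A·log|s−a|; A/(s−a)² gives −A/(s−a).

53*log(s - 3)/16 - 3726*log(s - 2)/1225 + 21*log(s + 3)/100 - 377*log(s + 5)/784 + 57/(35*s - 70) + C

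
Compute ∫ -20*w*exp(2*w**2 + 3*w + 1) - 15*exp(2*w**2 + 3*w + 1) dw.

Let u = 2*w**2 + 3*w + 1, so du = (4*w + 3) dw.
Rewriting, the integral becomes -5·∫ e^u du = -5·e^u.
Substituting back, u = 2*w**2 + 3*w + 1.

-5*exp(2*w**2 + 3*w + 1) + C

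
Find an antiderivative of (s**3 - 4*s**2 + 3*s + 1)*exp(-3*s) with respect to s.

(-3*s**3 + 9*s**2 - 3*s - 4)*exp(-3*s)/9 + C

Use integration by parts with u = s**3 - 4*s**2 + 3*s + 1, dv = exp(-3*s) ds, so v = -exp(-3*s)/3.
Apply parts 3 times (tabular method): alternate signs, differentiate u down to 0, integrate dv up.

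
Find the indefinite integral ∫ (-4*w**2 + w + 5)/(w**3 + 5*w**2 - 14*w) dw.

-5*log(w)/14 - log(w - 2)/2 - 22*log(w + 7)/7 + C

Factor the denominator: w*(w - 2)*(w + 7).
Partial-fraction decomposition: -22/(7*(w + 7)) - 1/(2*(w - 2)) - 5/(14*w).
Integrate each term: A/(w−a) contributes A·log|w−a|.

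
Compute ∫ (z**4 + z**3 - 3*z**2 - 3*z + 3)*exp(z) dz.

(z**4 - 3*z**3 + 6*z**2 - 15*z + 18)*exp(z) + C

Use integration by parts with u = z**4 + z**3 - 3*z**2 - 3*z + 3, dv = exp(z) dz, so v = exp(z).
Apply parts 4 times (tabular method): alternate signs, differentiate u down to 0, integrate dv up.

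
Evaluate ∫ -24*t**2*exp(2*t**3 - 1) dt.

-4*exp(2*t**3 - 1) + C

Let u = 2*t**3 - 1, so du = (6*t**2) dt.
Rewriting, the integral becomes -4·∫ e^u du = -4·e^u.
Substituting back, u = 2*t**3 - 1.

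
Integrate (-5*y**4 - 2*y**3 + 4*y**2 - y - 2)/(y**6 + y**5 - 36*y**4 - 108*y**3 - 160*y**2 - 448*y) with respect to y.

Factor the denominator: y*(y - 7)*(y + 4)**2*(y**2 + 4).
Partial-fraction decomposition: -7*(181*y + 366)/(10600*(y**2 + 4)) + 38101/(96800*(y + 4)) - 543/(440*(y + 4)**2) - 12504/(44891*(y - 7)) + 1/(224*y).
Integrate each term; A/(y−a) gives A·log|y−a|; the (By+D)/(y²+p²) term gives a log and an atan.

log(y)/224 - 12504*log(y - 7)/44891 + 38101*log(y + 4)/96800 - 1267*log(y**2 + 4)/21200 - 1281*atan(y/2)/10600 + 543/(440*y + 1760) + C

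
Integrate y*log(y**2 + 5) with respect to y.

Let u = y**2 + 5, so du = (2*y) dy.
The integral becomes (1/2)·∫ log(u) du; integrate by parts with u′=log(u), dv′=du.

y**2*log(y**2 + 5)/2 - y**2/2 + 5*log(y**2 + 5)/2 + C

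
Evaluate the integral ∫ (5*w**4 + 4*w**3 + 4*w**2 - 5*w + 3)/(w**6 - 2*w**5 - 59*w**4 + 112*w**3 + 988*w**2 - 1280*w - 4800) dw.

-212363*log(w - 5)/68607 + 1583*log(w - 4)/480 - 11*log(w + 2)/336 + 1111*log(w + 4)/2592 - 5793*log(w + 6)/9680 - 529/(99*w - 495) + C

Factor the denominator: (w - 5)**2*(w - 4)*(w + 2)*(w + 4)*(w + 6).
Partial-fraction decomposition: -5793/(9680*(w + 6)) + 1111/(2592*(w + 4)) - 11/(336*(w + 2)) + 1583/(480*(w - 4)) - 212363/(68607*(w - 5)) + 529/(99*(w - 5)**2).
Integrate each term; A/(w−a) gives A·log|w−a|; A/(w−a)² gives −A/(w−a).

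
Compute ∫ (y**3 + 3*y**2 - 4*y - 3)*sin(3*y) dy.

-y**3*cos(3*y)/3 + y**2*sin(3*y)/3 - y**2*cos(3*y) + 2*y*sin(3*y)/3 + 14*y*cos(3*y)/9 - 14*sin(3*y)/27 + 11*cos(3*y)/9 + C

Use integration by parts with u = y**3 + 3*y**2 - 4*y - 3, dv = sin(3*y) dy, so v = -cos(3*y)/3.
Apply parts 3 times (tabular method): alternate signs, differentiate u down to 0, integrate dv up.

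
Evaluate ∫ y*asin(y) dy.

Use integration by parts with u = arcsin(y), dv = y dy.
Then du = 1/sqrt(-y**2 + 1) dy.

y**2*asin(y)/2 + y*sqrt(-y**2 + 1)/4 - asin(y)/4 + C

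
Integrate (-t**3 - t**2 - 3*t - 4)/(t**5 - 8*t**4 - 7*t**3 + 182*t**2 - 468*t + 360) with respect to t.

Factor the denominator: (t - 6)*(t - 3)*(t - 2)**2*(t + 5).
Partial-fraction decomposition: 111/(4312*(t + 5)) - 607/(392*(t - 2)) - 11/(14*(t - 2)**2) + 49/(24*(t - 3)) - 137/(264*(t - 6)).
Integrate each term; A/(t−a) gives A·log|t−a|; A/(t−a)² gives −A/(t−a).

-137*log(t - 6)/264 + 49*log(t - 3)/24 - 607*log(t - 2)/392 + 111*log(t + 5)/4312 + 11/(14*t - 28) + C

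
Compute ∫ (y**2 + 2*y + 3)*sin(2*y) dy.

-y**2*cos(2*y)/2 + y*sin(2*y)/2 - y*cos(2*y) + sin(2*y)/2 - 5*cos(2*y)/4 + C

Use integration by parts with u = y**2 + 2*y + 3, dv = sin(2*y) dy, so v = -cos(2*y)/2.
Apply parts 2 times (tabular method): alternate signs, differentiate u down to 0, integrate dv up.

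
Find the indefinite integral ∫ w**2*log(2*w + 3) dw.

w**3*log(2*w + 3)/3 - w**3/9 + w**2/4 - 3*w/4 + 9*log(2*w + 3)/8 + C

Use integration by parts with u = log(2*w + 3), dv = w**2 dw.
Then du = 2/(2*w + 3) dw and v = w**3/3.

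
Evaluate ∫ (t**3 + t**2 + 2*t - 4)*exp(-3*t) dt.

Use integration by parts with u = t**3 + t**2 + 2*t - 4, dv = exp(-3*t) dt, so v = -exp(-3*t)/3.
Apply parts 3 times (tabular method): alternate signs, differentiate u down to 0, integrate dv up.

(-9*t**3 - 18*t**2 - 30*t + 26)*exp(-3*t)/27 + C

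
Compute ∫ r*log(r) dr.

Use integration by parts with u = log(r), dv = r dr.
Then du = 1/r dr and v = r**2/2.

r**2*log(r)/2 - r**2/4 + C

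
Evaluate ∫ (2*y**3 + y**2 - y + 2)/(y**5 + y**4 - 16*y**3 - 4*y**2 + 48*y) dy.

log(y)/24 + 62*log(y - 3)/105 - 5*log(y - 2)/12 + log(y + 2)/10 - 53*log(y + 4)/168 + C

Factor the denominator: y*(y - 3)*(y - 2)*(y + 2)*(y + 4).
Partial-fraction decomposition: -53/(168*(y + 4)) + 1/(10*(y + 2)) - 5/(12*(y - 2)) + 62/(105*(y - 3)) + 1/(24*y).
Integrate each term: A/(y−a) contributes A·log|y−a|.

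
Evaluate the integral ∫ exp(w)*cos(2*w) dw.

Let I denote the integral. Integrate by parts with u = cos(2*w), dv = exp(w) dw, so v = exp(w): I = exp(w)*cos(2*w) + 2·∫ exp(w)*sin(2*w) dw.
Apply parts again with u = sin(2*w), dv = exp(w) dw: ∫ exp(w)*sin(2*w) dw = exp(w)*sin(2*w) − 2·I. Substituting back brings back I: I = 2*exp(w)*sin(2*w) + exp(w)*cos(2*w) − 4·I.
Solving for I: (1 + 4)·I equals the remaining terms, so I = (1/5)·(2*exp(w)*sin(2*w) + exp(w)*cos(2*w)).

2*exp(w)*sin(2*w)/5 + exp(w)*cos(2*w)/5 + C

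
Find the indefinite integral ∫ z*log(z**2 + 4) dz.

z**2*log(z**2 + 4)/2 - z**2/2 + 2*log(z**2 + 4) + C

Let u = z**2 + 4, so du = (2*z) dz.
The integral becomes (1/2)·∫ log(u) du; integrate by parts with u′=log(u), dv′=du.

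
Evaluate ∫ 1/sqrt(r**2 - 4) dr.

log(r + sqrt(r**2 - 4)) + C

Substitute r = 2·sec(θ), so dr = 2·sec(θ)*tan(θ) dθ and the radical becomes sqrt(r**2 - 4) = 2·tan(θ) by the Pythagorean identity.
Integrate the resulting trig expression in θ, then back-substitute sec(θ) = r/2, tan(θ) = sqrt(r**2 - 4)/2 (absorbing any constant into C).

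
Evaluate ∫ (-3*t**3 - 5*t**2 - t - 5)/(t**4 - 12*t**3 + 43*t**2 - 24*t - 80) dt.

Factor the denominator: (t - 5)*(t - 4)**2*(t + 1).
Partial-fraction decomposition: 1/(25*(t + 1)) + 2049/(25*(t - 4)) + 281/(5*(t - 4)**2) - 85/(t - 5).
Integrate each term; A/(t−a) gives A·log|t−a|; A/(t−a)² gives −A/(t−a).

-85*log(t - 5) + 2049*log(t - 4)/25 + log(t + 1)/25 - 281/(5*t - 20) + C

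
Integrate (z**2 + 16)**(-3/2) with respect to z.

z/(16*sqrt(z**2 + 16)) + C

Substitute z = 4·tan(θ), so dz = 4·sec(θ)^2 dθ and the radical becomes sqrt(z**2 + 16) = 4·sec(θ) by the Pythagorean identity.
Integrate the resulting trig expression in θ, then back-substitute tan(θ) = z/4, sec(θ) = sqrt(z**2 + 16)/4 (absorbing any constant into C).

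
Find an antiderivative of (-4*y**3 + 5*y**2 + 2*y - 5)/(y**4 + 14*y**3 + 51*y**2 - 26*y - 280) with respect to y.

Factor the denominator: (y - 2)*(y + 4)*(y + 5)*(y + 7).
Partial-fraction decomposition: -799/(27*(y + 7)) + 305/(7*(y + 5)) - 323/(18*(y + 4)) - 13/(378*(y - 2)).
Integrate each term: A/(y−a) contributes A·log|y−a|.

-13*log(y - 2)/378 - 323*log(y + 4)/18 + 305*log(y + 5)/7 - 799*log(y + 7)/27 + C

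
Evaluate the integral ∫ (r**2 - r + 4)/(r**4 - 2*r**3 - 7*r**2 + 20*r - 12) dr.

Factor the denominator: (r - 2)**2*(r - 1)*(r + 3).
Partial-fraction decomposition: -4/(25*(r + 3)) + 1/(r - 1) - 21/(25*(r - 2)) + 6/(5*(r - 2)**2).
Integrate each term; A/(r−a) gives A·log|r−a|; A/(r−a)² gives −A/(r−a).

-21*log(r - 2)/25 + log(r - 1) - 4*log(r + 3)/25 - 6/(5*r - 10) + C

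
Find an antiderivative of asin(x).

x*asin(x) + sqrt(-x**2 + 1) + C

Use integration by parts with u = arcsin(x), dv = dx.
Then du = 1/sqrt(-x**2 + 1) dx.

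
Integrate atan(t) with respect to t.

Use integration by parts with u = arctan(t), dv = dt.
Then du = 1/(t**2 + 1) dt.

t*atan(t) - log(t**2 + 1)/2 + C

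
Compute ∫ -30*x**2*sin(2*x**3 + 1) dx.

Let u = 2*x**3 + 1, so du = (6*x**2) dx.
Rewriting, the integral becomes -5·∫ sin(u) du = -5·-cos(u).
Substituting back, u = 2*x**3 + 1.

5*cos(2*x**3 + 1) + C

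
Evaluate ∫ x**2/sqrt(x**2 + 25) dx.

x*sqrt(x**2 + 25)/2 - 25*log(x + sqrt(x**2 + 25))/2 + C

Substitute x = 5·tan(θ), so dx = 5·sec(θ)^2 dθ and the radical becomes sqrt(x**2 + 25) = 5·sec(θ) by the Pythagorean identity.
Integrate the resulting trig expression in θ, then back-substitute tan(θ) = x/5, sec(θ) = sqrt(x**2 + 25)/5 (absorbing any constant into C).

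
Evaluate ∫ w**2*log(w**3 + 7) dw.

Let u = w**3 + 7, so du = (3*w**2) dw.
The integral becomes (1/3)·∫ log(u) du; integrate by parts with u′=log(u), dv′=du.

w**3*log(w**3 + 7)/3 - w**3/3 + 7*log(w**3 + 7)/3 + C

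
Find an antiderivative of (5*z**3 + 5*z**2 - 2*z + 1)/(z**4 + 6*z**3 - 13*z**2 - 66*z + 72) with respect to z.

25*log(z - 3)/18 - 9*log(z - 1)/70 - 33*log(z + 4)/10 + 887*log(z + 6)/126 + C

Factor the denominator: (z - 3)*(z - 1)*(z + 4)*(z + 6).
Partial-fraction decomposition: 887/(126*(z + 6)) - 33/(10*(z + 4)) - 9/(70*(z - 1)) + 25/(18*(z - 3)).
Integrate each term: A/(z−a) contributes A·log|z−a|.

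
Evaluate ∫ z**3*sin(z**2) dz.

-z**2*cos(z**2)/2 + sin(z**2)/2 + C

Let u = z², du = 2z dz; rewrite as (1/2)∫ u^1·sin(1u) du.
Now integrate by parts 1 time.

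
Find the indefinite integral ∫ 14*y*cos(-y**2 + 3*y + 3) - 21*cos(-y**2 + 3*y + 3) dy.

Let u = y**2 - 3*y - 3, so du = (2*y - 3) dy.
Rewriting, the integral becomes 7·∫ cos(u) du = 7·sin(u).
Substituting back, u = y**2 - 3*y - 3.

-7*sin(-y**2 + 3*y + 3) + C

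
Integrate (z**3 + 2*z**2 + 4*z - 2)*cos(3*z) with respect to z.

z**3*sin(3*z)/3 + 2*z**2*sin(3*z)/3 + z**2*cos(3*z)/3 + 10*z*sin(3*z)/9 + 4*z*cos(3*z)/9 - 22*sin(3*z)/27 + 10*cos(3*z)/27 + C

Use integration by parts with u = z**3 + 2*z**2 + 4*z - 2, dv = cos(3*z) dz, so v = sin(3*z)/3.
Apply parts 3 times (tabular method): alternate signs, differentiate u down to 0, integrate dv up.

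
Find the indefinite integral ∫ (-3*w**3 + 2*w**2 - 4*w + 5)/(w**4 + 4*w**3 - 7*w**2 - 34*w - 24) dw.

Factor the denominator: (w - 3)*(w + 1)*(w + 2)*(w + 4).
Partial-fraction decomposition: -35/(6*(w + 4)) + 9/(2*(w + 2)) - 7/(6*(w + 1)) - 1/(2*(w - 3)).
Integrate each term: A/(w−a) contributes A·log|w−a|.

-log(w - 3)/2 - 7*log(w + 1)/6 + 9*log(w + 2)/2 - 35*log(w + 4)/6 + C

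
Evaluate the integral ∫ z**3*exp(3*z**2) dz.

Let u = z², du = 2z dz; rewrite as (1/2)∫ u^1·exp(3u) du.
Now integrate by parts 1 time.

(3*z**2 - 1)*exp(3*z**2)/18 + C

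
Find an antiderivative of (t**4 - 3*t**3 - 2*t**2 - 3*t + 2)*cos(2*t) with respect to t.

t**4*sin(2*t)/2 - 3*t**3*sin(2*t)/2 + t**3*cos(2*t) - 5*t**2*sin(2*t)/2 - 9*t**2*cos(2*t)/4 + 3*t*sin(2*t)/4 - 5*t*cos(2*t)/2 + 9*sin(2*t)/4 + 3*cos(2*t)/8 + C

Use integration by parts with u = t**4 - 3*t**3 - 2*t**2 - 3*t + 2, dv = cos(2*t) dt, so v = sin(2*t)/2.
Apply parts 4 times (tabular method): alternate signs, differentiate u down to 0, integrate dv up.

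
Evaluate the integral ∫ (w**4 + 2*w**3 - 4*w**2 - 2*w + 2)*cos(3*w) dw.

Use integration by parts with u = w**4 + 2*w**3 - 4*w**2 - 2*w + 2, dv = cos(3*w) dw, so v = sin(3*w)/3.
Apply parts 4 times (tabular method): alternate signs, differentiate u down to 0, integrate dv up.

w**4*sin(3*w)/3 + 2*w**3*sin(3*w)/3 + 4*w**3*cos(3*w)/9 - 16*w**2*sin(3*w)/9 + 2*w**2*cos(3*w)/3 - 10*w*sin(3*w)/9 - 32*w*cos(3*w)/27 + 86*sin(3*w)/81 - 10*cos(3*w)/27 + C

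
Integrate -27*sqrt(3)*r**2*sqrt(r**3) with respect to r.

Let u = 3*r**3, so du = (9*r**2) dr.
Rewriting, the integral becomes -3·∫ √u du = -3·(2/3)u^(3/2).
Substituting back, u = 3*r**3.

-6*sqrt(3)*(r**3)**(3/2) + C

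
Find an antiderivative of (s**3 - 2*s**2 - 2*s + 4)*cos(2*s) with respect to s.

s**3*sin(2*s)/2 - s**2*sin(2*s) + 3*s**2*cos(2*s)/4 - 7*s*sin(2*s)/4 - s*cos(2*s) + 5*sin(2*s)/2 - 7*cos(2*s)/8 + C

Use integration by parts with u = s**3 - 2*s**2 - 2*s + 4, dv = cos(2*s) ds, so v = sin(2*s)/2.
Apply parts 3 times (tabular method): alternate signs, differentiate u down to 0, integrate dv up.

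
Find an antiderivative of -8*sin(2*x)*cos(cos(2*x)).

Let u = cos(2*x), so du = (-2*sin(2*x)) dx.
Rewriting, the integral becomes 4·∫ cos(u) du = 4·sin(u).
Substituting back, u = cos(2*x).

4*sin(cos(2*x)) + C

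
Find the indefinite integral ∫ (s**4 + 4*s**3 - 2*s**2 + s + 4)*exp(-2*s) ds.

(-s**4 - 6*s**3 - 7*s**2 - 8*s - 8)*exp(-2*s)/2 + C

Use integration by parts with u = s**4 + 4*s**3 - 2*s**2 + s + 4, dv = exp(-2*s) ds, so v = -exp(-2*s)/2.
Apply parts 4 times (tabular method): alternate signs, differentiate u down to 0, integrate dv up.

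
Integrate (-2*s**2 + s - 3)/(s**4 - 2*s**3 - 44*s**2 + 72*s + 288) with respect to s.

Factor the denominator: (s - 6)*(s - 4)*(s + 2)*(s + 6).
Partial-fraction decomposition: 27/(160*(s + 6)) - 13/(192*(s + 2)) + 31/(120*(s - 4)) - 23/(64*(s - 6)).
Integrate each term: A/(s−a) contributes A·log|s−a|.

-23*log(s - 6)/64 + 31*log(s - 4)/120 - 13*log(s + 2)/192 + 27*log(s + 6)/160 + C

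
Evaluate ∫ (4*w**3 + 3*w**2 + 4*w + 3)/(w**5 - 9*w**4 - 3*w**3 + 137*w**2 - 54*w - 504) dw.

155*log(w - 7)/108 - 323*log(w - 4)/126 + 5*log(w - 3)/4 + 5*log(w + 2)/54 - 3*log(w + 3)/14 + C

Factor the denominator: (w - 7)*(w - 4)*(w - 3)*(w + 2)*(w + 3).
Partial-fraction decomposition: -3/(14*(w + 3)) + 5/(54*(w + 2)) + 5/(4*(w - 3)) - 323/(126*(w - 4)) + 155/(108*(w - 7)).
Integrate each term: A/(w−a) contributes A·log|w−a|.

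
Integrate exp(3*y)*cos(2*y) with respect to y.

2*exp(3*y)*sin(2*y)/13 + 3*exp(3*y)*cos(2*y)/13 + C

Let I denote the integral. Integrate by parts with u = cos(2*y), dv = exp(3*y) dy, so v = exp(3*y)/3: I = exp(3*y)*cos(2*y)/3 + (2/3)·∫ exp(3*y)*sin(2*y) dy.
Apply parts again with u = sin(2*y), dv = exp(3*y) dy: ∫ exp(3*y)*sin(2*y) dy = exp(3*y)*sin(2*y)/3 − (2/3)·I. Substituting back brings back I: I = 2*exp(3*y)*sin(2*y)/9 + exp(3*y)*cos(2*y)/3 − (4/9)·I.
Solving for I: (1 + 4/9)·I equals the remaining terms, so I = (9/13)·(2*exp(3*y)*sin(2*y)/9 + exp(3*y)*cos(2*y)/3).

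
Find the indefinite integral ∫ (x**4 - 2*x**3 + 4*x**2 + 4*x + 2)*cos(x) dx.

Use integration by parts with u = x**4 - 2*x**3 + 4*x**2 + 4*x + 2, dv = cos(x) dx, so v = sin(x).
Apply parts 4 times (tabular method): alternate signs, differentiate u down to 0, integrate dv up.

x**4*sin(x) - 2*x**3*sin(x) + 4*x**3*cos(x) - 8*x**2*sin(x) - 6*x**2*cos(x) + 16*x*sin(x) - 16*x*cos(x) + 18*sin(x) + 16*cos(x) + C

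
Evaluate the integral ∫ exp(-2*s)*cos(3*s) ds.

Let I denote the integral. Integrate by parts with u = cos(3*s), dv = exp(-2*s) ds, so v = -exp(-2*s)/2: I = -exp(-2*s)*cos(3*s)/2 − (3/2)·∫ exp(-2*s)*sin(3*s) ds.
Apply parts again with u = sin(3*s), dv = exp(-2*s) ds: ∫ exp(-2*s)*sin(3*s) ds = -exp(-2*s)*sin(3*s)/2 + (3/2)·I. Substituting back brings back I: I = 3*exp(-2*s)*sin(3*s)/4 - exp(-2*s)*cos(3*s)/2 − (9/4)·I.
Solving for I: (1 + 9/4)·I equals the remaining terms, so I = (4/13)·(3*exp(-2*s)*sin(3*s)/4 - exp(-2*s)*cos(3*s)/2).

3*exp(-2*s)*sin(3*s)/13 - 2*exp(-2*s)*cos(3*s)/13 + C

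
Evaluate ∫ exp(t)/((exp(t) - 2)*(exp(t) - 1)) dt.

Let u = e^t, du = e^t dt.
The integral becomes ∫ du/((u-1)(u-2)); decompose into partial fractions.

log(exp(t) - 2) - log(exp(t) - 1) + C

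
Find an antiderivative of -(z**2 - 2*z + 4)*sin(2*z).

z**2*cos(2*z)/2 - z*sin(2*z)/2 - z*cos(2*z) + sin(2*z)/2 + 7*cos(2*z)/4 + C

Use integration by parts with u = z**2 - 2*z + 4, dv = -sin(2*z) dz, so v = cos(2*z)/2.
Apply parts 2 times (tabular method): alternate signs, differentiate u down to 0, integrate dv up.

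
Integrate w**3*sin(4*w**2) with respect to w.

-w**2*cos(4*w**2)/8 + sin(4*w**2)/32 + C

Let u = w², du = 2w dw; rewrite as (1/2)∫ u^1·sin(4u) du.
Now integrate by parts 1 time.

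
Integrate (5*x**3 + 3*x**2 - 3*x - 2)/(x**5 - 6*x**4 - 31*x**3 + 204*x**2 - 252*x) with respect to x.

log(x)/126 + 1839*log(x - 7)/1820 - 151*log(x - 3)/108 + 11*log(x - 2)/20 - 239*log(x + 6)/1404 + C

Factor the denominator: x*(x - 7)*(x - 3)*(x - 2)*(x + 6).
Partial-fraction decomposition: -239/(1404*(x + 6)) + 11/(20*(x - 2)) - 151/(108*(x - 3)) + 1839/(1820*(x - 7)) + 1/(126*x).
Integrate each term: A/(x−a) contributes A·log|x−a|.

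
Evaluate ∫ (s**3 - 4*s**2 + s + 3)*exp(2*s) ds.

Use integration by parts with u = s**3 - 4*s**2 + s + 3, dv = exp(2*s) ds, so v = exp(2*s)/2.
Apply parts 3 times (tabular method): alternate signs, differentiate u down to 0, integrate dv up.

(4*s**3 - 22*s**2 + 26*s - 1)*exp(2*s)/8 + C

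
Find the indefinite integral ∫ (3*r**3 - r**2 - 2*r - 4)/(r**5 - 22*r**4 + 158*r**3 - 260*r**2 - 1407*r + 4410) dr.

-5571*log(r - 7)/100 + 596*log(r - 6)/9 - 21*log(r - 5)/2 - 11*log(r + 3)/900 - 481/(10*r - 70) + C

Factor the denominator: (r - 7)**2*(r - 6)*(r - 5)*(r + 3).
Partial-fraction decomposition: -11/(900*(r + 3)) - 21/(2*(r - 5)) + 596/(9*(r - 6)) - 5571/(100*(r - 7)) + 481/(10*(r - 7)**2).
Integrate each term; A/(r−a) gives A·log|r−a|; A/(r−a)² gives −A/(r−a).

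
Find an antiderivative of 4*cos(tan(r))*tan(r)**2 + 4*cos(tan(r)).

Let u = tan(r), so du = (tan(r)**2 + 1) dr.
Rewriting, the integral becomes 4·∫ cos(u) du = 4·sin(u).
Substituting back, u = tan(r).

4*sin(tan(r)) + C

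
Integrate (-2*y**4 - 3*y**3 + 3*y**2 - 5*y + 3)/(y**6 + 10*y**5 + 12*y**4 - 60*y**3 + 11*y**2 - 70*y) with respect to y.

-3*log(y)/70 - 17*log(y - 2)/210 - 193*log(y + 5)/455 + 299*log(y + 7)/525 - 7*log(y**2 + 1)/650 + 9*atan(y)/325 + C

Factor the denominator: y*(y - 2)*(y + 5)*(y + 7)*(y**2 + 1).
Partial-fraction decomposition: -(7*y - 9)/(325*(y**2 + 1)) + 299/(525*(y + 7)) - 193/(455*(y + 5)) - 17/(210*(y - 2)) - 3/(70*y).
Integrate each term; A/(y−a) gives A·log|y−a|; the (By+D)/(y²+p²) term gives a log and an atan.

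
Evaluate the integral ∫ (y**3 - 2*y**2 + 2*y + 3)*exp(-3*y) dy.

Use integration by parts with u = y**3 - 2*y**2 + 2*y + 3, dv = exp(-3*y) dy, so v = -exp(-3*y)/3.
Apply parts 3 times (tabular method): alternate signs, differentiate u down to 0, integrate dv up.

(-9*y**3 + 9*y**2 - 12*y - 31)*exp(-3*y)/27 + C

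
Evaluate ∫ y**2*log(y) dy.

Use integration by parts with u = log(y), dv = y**2 dy.
Then du = 1/y dy and v = y**3/3.

y**3*log(y)/3 - y**3/9 + C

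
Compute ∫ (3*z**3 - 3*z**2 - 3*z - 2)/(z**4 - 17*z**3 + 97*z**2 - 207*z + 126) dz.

Factor the denominator: (z - 7)*(z - 6)*(z - 3)*(z - 1).
Partial-fraction decomposition: 1/(12*(z - 1)) + 43/(24*(z - 3)) - 104/(3*(z - 6)) + 859/(24*(z - 7)).
Integrate each term: A/(z−a) contributes A·log|z−a|.

859*log(z - 7)/24 - 104*log(z - 6)/3 + 43*log(z - 3)/24 + log(z - 1)/12 + C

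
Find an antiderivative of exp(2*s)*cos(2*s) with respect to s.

exp(2*s)*sin(2*s)/4 + exp(2*s)*cos(2*s)/4 + C

Let I denote the integral. Integrate by parts with u = cos(2*s), dv = exp(2*s) ds, so v = exp(2*s)/2: I = exp(2*s)*cos(2*s)/2 + ∫ exp(2*s)*sin(2*s) ds.
Apply parts again with u = sin(2*s), dv = exp(2*s) ds: ∫ exp(2*s)*sin(2*s) ds = exp(2*s)*sin(2*s)/2 − I. Substituting back brings back I: I = exp(2*s)*sin(2*s)/2 + exp(2*s)*cos(2*s)/2 − I.
Solving for I: (1 + 1)·I equals the remaining terms, so I = (1/2)·(exp(2*s)*sin(2*s)/2 + exp(2*s)*cos(2*s)/2).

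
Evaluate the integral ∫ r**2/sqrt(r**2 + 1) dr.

Substitute r = tan(θ), so dr = sec(θ)^2 dθ and the radical becomes sqrt(r**2 + 1) = sec(θ) by the Pythagorean identity.
Integrate the resulting trig expression in θ, then back-substitute tan(θ) = r, sec(θ) = sqrt(r**2 + 1) (absorbing any constant into C).

r*sqrt(r**2 + 1)/2 - log(r + sqrt(r**2 + 1))/2 + C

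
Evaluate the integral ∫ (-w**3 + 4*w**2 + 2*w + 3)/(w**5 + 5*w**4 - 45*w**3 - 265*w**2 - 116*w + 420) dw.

-5*log(w - 7)/324 - 2*log(w - 1)/189 + 23*log(w + 2)/324 - 109*log(w + 5)/108 + 27*log(w + 6)/28 + C

Factor the denominator: (w - 7)*(w - 1)*(w + 2)*(w + 5)*(w + 6).
Partial-fraction decomposition: 27/(28*(w + 6)) - 109/(108*(w + 5)) + 23/(324*(w + 2)) - 2/(189*(w - 1)) - 5/(324*(w - 7)).
Integrate each term: A/(w−a) contributes A·log|w−a|.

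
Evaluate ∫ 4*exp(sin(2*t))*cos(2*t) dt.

Let u = sin(2*t), so du = (2*cos(2*t)) dt.
Rewriting, the integral becomes 2·∫ e^u du = 2·e^u.
Substituting back, u = sin(2*t).

2*exp(sin(2*t)) + C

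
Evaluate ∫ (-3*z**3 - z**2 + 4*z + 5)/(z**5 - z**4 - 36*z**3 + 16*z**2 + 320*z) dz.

log(z)/64 - 25*log(z - 5)/27 + 187*log(z - 4)/256 + 1243*log(z + 4)/6912 + 55/(96*z + 384) + C

Factor the denominator: z*(z - 5)*(z - 4)*(z + 4)**2.
Partial-fraction decomposition: 1243/(6912*(z + 4)) - 55/(96*(z + 4)**2) + 187/(256*(z - 4)) - 25/(27*(z - 5)) + 1/(64*z).
Integrate each term; A/(z−a) gives A·log|z−a|; A/(z−a)² gives −A/(z−a).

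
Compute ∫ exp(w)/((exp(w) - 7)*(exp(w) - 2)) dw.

Let u = e^w, du = e^w dw.
The integral becomes ∫ du/((u-7)(u-2)); decompose into partial fractions.

log(exp(w) - 7)/5 - log(exp(w) - 2)/5 + C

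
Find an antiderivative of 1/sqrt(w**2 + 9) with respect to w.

log(w + sqrt(w**2 + 9)) + C

Substitute w = 3·tan(θ), so dw = 3·sec(θ)^2 dθ and the radical becomes sqrt(w**2 + 9) = 3·sec(θ) by the Pythagorean identity.
Integrate the resulting trig expression in θ, then back-substitute tan(θ) = w/3, sec(θ) = sqrt(w**2 + 9)/3 (absorbing any constant into C).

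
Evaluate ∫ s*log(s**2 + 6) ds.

Let u = s**2 + 6, so du = (2*s) ds.
The integral becomes (1/2)·∫ log(u) du; integrate by parts with u′=log(u), dv′=du.

s**2*log(s**2 + 6)/2 - s**2/2 + 3*log(s**2 + 6) + C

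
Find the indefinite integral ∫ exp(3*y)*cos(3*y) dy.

Let I denote the integral. Integrate by parts with u = cos(3*y), dv = exp(3*y) dy, so v = exp(3*y)/3: I = exp(3*y)*cos(3*y)/3 + ∫ exp(3*y)*sin(3*y) dy.
Apply parts again with u = sin(3*y), dv = exp(3*y) dy: ∫ exp(3*y)*sin(3*y) dy = exp(3*y)*sin(3*y)/3 − I. Substituting back brings back I: I = exp(3*y)*sin(3*y)/3 + exp(3*y)*cos(3*y)/3 − I.
Solving for I: (1 + 1)·I equals the remaining terms, so I = (1/2)·(exp(3*y)*sin(3*y)/3 + exp(3*y)*cos(3*y)/3).

exp(3*y)*sin(3*y)/6 + exp(3*y)*cos(3*y)/6 + C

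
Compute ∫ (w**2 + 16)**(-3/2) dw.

w/(16*sqrt(w**2 + 16)) + C

Substitute w = 4·tan(θ), so dw = 4·sec(θ)^2 dθ and the radical becomes sqrt(w**2 + 16) = 4·sec(θ) by the Pythagorean identity.
Integrate the resulting trig expression in θ, then back-substitute tan(θ) = w/4, sec(θ) = sqrt(w**2 + 16)/4 (absorbing any constant into C).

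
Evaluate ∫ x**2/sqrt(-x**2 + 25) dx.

Substitute x = 5·sin(θ), so dx = 5·cos(θ) dθ and the radical becomes sqrt(-x**2 + 25) = 5·cos(θ) by the Pythagorean identity.
Integrate the resulting trig expression in θ, then back-substitute θ = asin(x/5), sin(θ) = x/5, cos(θ) = sqrt(-x**2 + 25)/5 (absorbing any constant into C).

-x*sqrt(-x**2 + 25)/2 + 25*asin(x/5)/2 + C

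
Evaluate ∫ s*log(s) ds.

Use integration by parts with u = log(s), dv = s ds.
Then du = 1/s ds and v = s**2/2.

s**2*log(s)/2 - s**2/4 + C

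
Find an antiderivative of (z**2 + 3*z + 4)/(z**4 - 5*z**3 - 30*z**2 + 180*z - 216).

Factor the denominator: (z - 6)*(z - 3)*(z - 2)*(z + 6).
Partial-fraction decomposition: -11/(432*(z + 6)) + 7/(16*(z - 2)) - 22/(27*(z - 3)) + 29/(72*(z - 6)).
Integrate each term: A/(z−a) contributes A·log|z−a|.

29*log(z - 6)/72 - 22*log(z - 3)/27 + 7*log(z - 2)/16 - 11*log(z + 6)/432 + C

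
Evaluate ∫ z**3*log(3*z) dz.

z**4*(log(z) + log(3))/4 - z**4/16 + C

Use integration by parts with u = log(3*z), dv = z**3 dz.
Then du = 1/z dz and v = z**4/4.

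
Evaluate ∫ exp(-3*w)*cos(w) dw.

exp(-3*w)*sin(w)/10 - 3*exp(-3*w)*cos(w)/10 + C

Let I denote the integral. Integrate by parts with u = cos(w), dv = exp(-3*w) dw, so v = -exp(-3*w)/3: I = -exp(-3*w)*cos(w)/3 − (1/3)·∫ exp(-3*w)*sin(w) dw.
Apply parts again with u = sin(w), dv = exp(-3*w) dw: ∫ exp(-3*w)*sin(w) dw = -exp(-3*w)*sin(w)/3 + (1/3)·I. Substituting back brings back I: I = exp(-3*w)*sin(w)/9 - exp(-3*w)*cos(w)/3 − (1/9)·I.
Solving for I: (1 + 1/9)·I equals the remaining terms, so I = (9/10)·(exp(-3*w)*sin(w)/9 - exp(-3*w)*cos(w)/3).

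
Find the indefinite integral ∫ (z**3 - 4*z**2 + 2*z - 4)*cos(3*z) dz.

Use integration by parts with u = z**3 - 4*z**2 + 2*z - 4, dv = cos(3*z) dz, so v = sin(3*z)/3.
Apply parts 3 times (tabular method): alternate signs, differentiate u down to 0, integrate dv up.

z**3*sin(3*z)/3 - 4*z**2*sin(3*z)/3 + z**2*cos(3*z)/3 + 4*z*sin(3*z)/9 - 8*z*cos(3*z)/9 - 28*sin(3*z)/27 + 4*cos(3*z)/27 + C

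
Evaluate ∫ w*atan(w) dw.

Use integration by parts with u = arctan(w), dv = w dw.
Then du = 1/(w**2 + 1) dw.

w**2*atan(w)/2 - w/2 + atan(w)/2 + C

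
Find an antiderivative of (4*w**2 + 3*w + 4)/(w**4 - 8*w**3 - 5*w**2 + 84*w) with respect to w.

Factor the denominator: w*(w - 7)*(w - 4)*(w + 3).
Partial-fraction decomposition: -31/(210*(w + 3)) - 20/(21*(w - 4)) + 221/(210*(w - 7)) + 1/(21*w).
Integrate each term: A/(w−a) contributes A·log|w−a|.

log(w)/21 + 221*log(w - 7)/210 - 20*log(w - 4)/21 - 31*log(w + 3)/210 + C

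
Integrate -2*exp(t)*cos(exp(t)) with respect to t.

-2*sin(exp(t)) + C

Let u = exp(t), so du = (exp(t)) dt.
Rewriting, the integral becomes -2·∫ cos(u) du = -2·sin(u).
Substituting back, u = exp(t).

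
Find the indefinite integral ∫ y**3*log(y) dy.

Use integration by parts with u = log(y), dv = y**3 dy.
Then du = 1/y dy and v = y**4/4.

y**4*log(y)/4 - y**4/16 + C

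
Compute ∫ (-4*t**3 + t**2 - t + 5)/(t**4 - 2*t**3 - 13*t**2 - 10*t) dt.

-log(t)/2 - 95*log(t - 5)/42 + 11*log(t + 1)/6 - 43*log(t + 2)/14 + C

Factor the denominator: t*(t - 5)*(t + 1)*(t + 2).
Partial-fraction decomposition: -43/(14*(t + 2)) + 11/(6*(t + 1)) - 95/(42*(t - 5)) - 1/(2*t).
Integrate each term: A/(t−a) contributes A·log|t−a|.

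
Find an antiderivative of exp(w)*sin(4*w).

exp(w)*sin(4*w)/17 - 4*exp(w)*cos(4*w)/17 + C

Let I denote the integral. Integrate by parts with u = sin(4*w), dv = exp(w) dw, so v = exp(w): I = exp(w)*sin(4*w) − 4·∫ exp(w)*cos(4*w) dw.
Apply parts again with u = cos(4*w), dv = exp(w) dw: ∫ exp(w)*cos(4*w) dw = exp(w)*cos(4*w) + 4·I. Substituting back brings back I: I = exp(w)*sin(4*w) - 4*exp(w)*cos(4*w) − 16·I.
Solving for I: (1 + 16)·I equals the remaining terms, so I = (1/17)·(exp(w)*sin(4*w) - 4*exp(w)*cos(4*w)).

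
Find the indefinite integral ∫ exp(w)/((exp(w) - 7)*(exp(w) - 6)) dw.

log(exp(w) - 7) - log(exp(w) - 6) + C

Let u = e^w, du = e^w dw.
The integral becomes ∫ du/((u-6)(u-7)); decompose into partial fractions.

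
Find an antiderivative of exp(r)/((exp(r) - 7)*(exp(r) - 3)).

log(exp(r) - 7)/4 - log(exp(r) - 3)/4 + C

Let u = e^r, du = e^r dr.
The integral becomes ∫ du/((u-7)(u-3)); decompose into partial fractions.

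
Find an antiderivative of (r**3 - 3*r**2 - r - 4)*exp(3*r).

(9*r**3 - 36*r**2 + 15*r - 41)*exp(3*r)/27 + C

Use integration by parts with u = r**3 - 3*r**2 - r - 4, dv = exp(3*r) dr, so v = exp(3*r)/3.
Apply parts 3 times (tabular method): alternate signs, differentiate u down to 0, integrate dv up.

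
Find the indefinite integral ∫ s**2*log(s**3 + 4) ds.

Let u = s**3 + 4, so du = (3*s**2) ds.
The integral becomes (1/3)·∫ log(u) du; integrate by parts with u′=log(u), dv′=du.

s**3*log(s**3 + 4)/3 - s**3/3 + 4*log(s**3 + 4)/3 + C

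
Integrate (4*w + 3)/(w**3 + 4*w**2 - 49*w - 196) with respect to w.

Factor the denominator: (w - 7)*(w + 4)*(w + 7).
Partial-fraction decomposition: -25/(42*(w + 7)) + 13/(33*(w + 4)) + 31/(154*(w - 7)).
Integrate each term: A/(w−a) contributes A·log|w−a|.

31*log(w - 7)/154 + 13*log(w + 4)/33 - 25*log(w + 7)/42 + C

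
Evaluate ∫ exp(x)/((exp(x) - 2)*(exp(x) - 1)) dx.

Let u = e^x, du = e^x dx.
The integral becomes ∫ du/((u-2)(u-1)); decompose into partial fractions.

log(exp(x) - 2) - log(exp(x) - 1) + C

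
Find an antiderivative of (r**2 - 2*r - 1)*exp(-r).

Use integration by parts with u = r**2 - 2*r - 1, dv = exp(-r) dr, so v = -exp(-r).
Apply parts 2 times (tabular method): alternate signs, differentiate u down to 0, integrate dv up.

(-r**2 + 1)*exp(-r) + C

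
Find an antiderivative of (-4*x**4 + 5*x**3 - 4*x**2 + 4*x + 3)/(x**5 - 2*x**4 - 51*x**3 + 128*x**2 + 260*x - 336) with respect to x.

-4221*log(x - 6)/1040 + 749*log(x - 4)/396 + log(x - 1)/90 + 25*log(x + 2)/144 - 577*log(x + 7)/286 + C

Factor the denominator: (x - 6)*(x - 4)*(x - 1)*(x + 2)*(x + 7).
Partial-fraction decomposition: -577/(286*(x + 7)) + 25/(144*(x + 2)) + 1/(90*(x - 1)) + 749/(396*(x - 4)) - 4221/(1040*(x - 6)).
Integrate each term: A/(x−a) contributes A·log|x−a|.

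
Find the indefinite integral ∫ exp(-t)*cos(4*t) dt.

Let I denote the integral. Integrate by parts with u = cos(4*t), dv = exp(-t) dt, so v = -exp(-t): I = -exp(-t)*cos(4*t) − 4·∫ exp(-t)*sin(4*t) dt.
Apply parts again with u = sin(4*t), dv = exp(-t) dt: ∫ exp(-t)*sin(4*t) dt = -exp(-t)*sin(4*t) + 4·I. Substituting back brings back I: I = 4*exp(-t)*sin(4*t) - exp(-t)*cos(4*t) − 16·I.
Solving for I: (1 + 16)·I equals the remaining terms, so I = (1/17)·(4*exp(-t)*sin(4*t) - exp(-t)*cos(4*t)).

4*exp(-t)*sin(4*t)/17 - exp(-t)*cos(4*t)/17 + C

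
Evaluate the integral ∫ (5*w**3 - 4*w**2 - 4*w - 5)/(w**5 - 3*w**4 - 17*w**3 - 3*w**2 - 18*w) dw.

5*log(w)/18 + 907*log(w - 6)/1998 - 82*log(w + 3)/135 - 23*log(w**2 + 1)/370 + 84*atan(w)/185 + C

Factor the denominator: w*(w - 6)*(w + 3)*(w**2 + 1).
Partial-fraction decomposition: -(23*w - 84)/(185*(w**2 + 1)) - 82/(135*(w + 3)) + 907/(1998*(w - 6)) + 5/(18*w).
Integrate each term; A/(w−a) gives A·log|w−a|; the (Bw+D)/(w²+p²) term gives a log and an atan.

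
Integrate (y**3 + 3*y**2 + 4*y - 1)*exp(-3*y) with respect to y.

Use integration by parts with u = y**3 + 3*y**2 + 4*y - 1, dv = exp(-3*y) dy, so v = -exp(-3*y)/3.
Apply parts 3 times (tabular method): alternate signs, differentiate u down to 0, integrate dv up.

(-9*y**3 - 36*y**2 - 60*y - 11)*exp(-3*y)/27 + C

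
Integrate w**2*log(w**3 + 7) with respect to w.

w**3*log(w**3 + 7)/3 - w**3/3 + 7*log(w**3 + 7)/3 + C

Let u = w**3 + 7, so du = (3*w**2) dw.
The integral becomes (1/3)·∫ log(u) du; integrate by parts with u′=log(u), dv′=du.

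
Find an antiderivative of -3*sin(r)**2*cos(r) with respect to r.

Let u = sin(r), so du = (cos(r)) dr.
Rewriting, the integral becomes -3·∫ u^2 du = -3·u^3/3.
Substituting back, u = sin(r).

-sin(r)**3 + C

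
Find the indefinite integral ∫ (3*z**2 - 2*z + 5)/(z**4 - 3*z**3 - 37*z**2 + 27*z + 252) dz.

69*log(z - 7)/220 - 13*log(z - 3)/84 + 19*log(z + 3)/30 - 61*log(z + 4)/77 + C

Factor the denominator: (z - 7)*(z - 3)*(z + 3)*(z + 4).
Partial-fraction decomposition: -61/(77*(z + 4)) + 19/(30*(z + 3)) - 13/(84*(z - 3)) + 69/(220*(z - 7)).
Integrate each term: A/(z−a) contributes A·log|z−a|.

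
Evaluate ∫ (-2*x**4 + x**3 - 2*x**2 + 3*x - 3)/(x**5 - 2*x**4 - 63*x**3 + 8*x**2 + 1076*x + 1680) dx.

Factor the denominator: (x - 7)*(x - 6)*(x + 2)*(x + 4)*(x + 5).
Partial-fraction decomposition: -481/(132*(x + 5)) + 623/(220*(x + 4)) - 19/(144*(x + 2)) + 2433/(880*(x - 6)) - 1513/(396*(x - 7)).
Integrate each term: A/(x−a) contributes A·log|x−a|.

-1513*log(x - 7)/396 + 2433*log(x - 6)/880 - 19*log(x + 2)/144 + 623*log(x + 4)/220 - 481*log(x + 5)/132 + C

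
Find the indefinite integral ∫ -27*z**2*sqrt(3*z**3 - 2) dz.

-2*(3*z**3 - 2)**(3/2) + C

Let u = 3*z**3 - 2, so du = (9*z**2) dz.
Rewriting, the integral becomes -3·∫ √u du = -3·(2/3)u^(3/2).
Substituting back, u = 3*z**3 - 2.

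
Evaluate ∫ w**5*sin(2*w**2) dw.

Let u = w², du = 2w dw; rewrite as (1/2)∫ u^2·sin(2u) du.
Now integrate by parts 2 times.

-w**4*cos(2*w**2)/4 + w**2*sin(2*w**2)/4 + cos(2*w**2)/8 + C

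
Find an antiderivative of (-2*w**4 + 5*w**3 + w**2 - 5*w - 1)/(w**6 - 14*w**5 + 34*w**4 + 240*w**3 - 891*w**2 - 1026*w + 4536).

Factor the denominator: (w - 7)*(w - 6)*(w - 4)*(w - 3)*(w + 3)**2.
Partial-fraction decomposition: 15541/(297675*(w + 3)) - 137/(1890*(w + 3)**2) + 17/(216*(w - 3)) - 197/(294*(w - 4)) + 1507/(486*(w - 6)) - 1537/(600*(w - 7)).
Integrate each term; A/(w−a) gives A·log|w−a|; A/(w−a)² gives −A/(w−a).

-1537*log(w - 7)/600 + 1507*log(w - 6)/486 - 197*log(w - 4)/294 + 17*log(w - 3)/216 + 15541*log(w + 3)/297675 + 137/(1890*w + 5670) + C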